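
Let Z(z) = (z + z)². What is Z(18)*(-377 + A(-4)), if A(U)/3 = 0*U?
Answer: -488592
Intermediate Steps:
Z(z) = 4*z² (Z(z) = (2*z)² = 4*z²)
A(U) = 0 (A(U) = 3*(0*U) = 3*0 = 0)
Z(18)*(-377 + A(-4)) = (4*18²)*(-377 + 0) = (4*324)*(-377) = 1296*(-377) = -488592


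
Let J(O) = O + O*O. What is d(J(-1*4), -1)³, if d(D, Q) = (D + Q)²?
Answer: 1771561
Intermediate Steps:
J(O) = O + O²
d(J(-1*4), -1)³ = (((-1*4)*(1 - 1*4) - 1)²)³ = ((-4*(1 - 4) - 1)²)³ = ((-4*(-3) - 1)²)³ = ((12 - 1)²)³ = (11²)³ = 121³ = 1771561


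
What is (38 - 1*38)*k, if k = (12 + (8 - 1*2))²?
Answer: 0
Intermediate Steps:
k = 324 (k = (12 + (8 - 2))² = (12 + 6)² = 18² = 324)
(38 - 1*38)*k = (38 - 1*38)*324 = (38 - 38)*324 = 0*324 = 0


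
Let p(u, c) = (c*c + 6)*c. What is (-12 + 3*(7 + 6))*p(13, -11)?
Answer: -37719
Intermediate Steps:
p(u, c) = c*(6 + c**2) (p(u, c) = (c**2 + 6)*c = (6 + c**2)*c = c*(6 + c**2))
(-12 + 3*(7 + 6))*p(13, -11) = (-12 + 3*(7 + 6))*(-11*(6 + (-11)**2)) = (-12 + 3*13)*(-11*(6 + 121)) = (-12 + 39)*(-11*127) = 27*(-1397) = -37719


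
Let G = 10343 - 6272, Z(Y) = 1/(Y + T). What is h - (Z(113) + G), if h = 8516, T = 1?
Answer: 506729/114 ≈ 4445.0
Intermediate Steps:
Z(Y) = 1/(1 + Y) (Z(Y) = 1/(Y + 1) = 1/(1 + Y))
G = 4071
h - (Z(113) + G) = 8516 - (1/(1 + 113) + 4071) = 8516 - (1/114 + 4071) = 8516 - 1*464095/114 = 8516 - 464095/114 = 506729/114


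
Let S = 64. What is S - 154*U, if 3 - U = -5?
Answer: -1168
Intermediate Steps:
U = 8 (U = 3 - 1*(-5) = 3 + 5 = 8)
S - 154*U = 64 - 154*8 = 64 - 1232 = -1168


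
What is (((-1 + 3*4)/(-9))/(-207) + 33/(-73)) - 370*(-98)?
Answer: 4931263064/135999 ≈ 36260.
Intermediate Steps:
(((-1 + 3*4)/(-9))/(-207) + 33/(-73)) - 370*(-98) = (((-1 + 12)*(-1/9))*(-1/207) + 33*(-1/73)) + 36260 = ((11*(-1/9))*(-1/207) - 33/73) + 36260 = (-11/9*(-1/207) - 33/73) + 36260 = (11/1863 - 33/73) + 36260 = -60676/135999 + 36260 = 4931263064/135999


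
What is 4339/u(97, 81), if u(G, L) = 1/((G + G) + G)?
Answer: 1262649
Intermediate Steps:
u(G, L) = 1/(3*G) (u(G, L) = 1/(2*G + G) = 1/(3*G))
4339/u(97, 81) = 4339/(((⅓)/97)) = 4339/(((⅓)*(1/97))) = 4339/(1/291) = 4339*291 = 1262649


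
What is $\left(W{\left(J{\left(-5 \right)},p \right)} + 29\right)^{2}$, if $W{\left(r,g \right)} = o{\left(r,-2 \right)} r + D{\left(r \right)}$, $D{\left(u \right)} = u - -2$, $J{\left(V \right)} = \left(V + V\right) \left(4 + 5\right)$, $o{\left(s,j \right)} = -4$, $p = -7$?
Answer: $90601$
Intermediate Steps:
$J{\left(V \right)} = 18 V$ ($J{\left(V \right)} = 2 V 9 = 18 V$)
$D{\left(u \right)} = 2 + u$ ($D{\left(u \right)} = u + 2 = 2 + u$)
$W{\left(r,g \right)} = 2 - 3 r$ ($W{\left(r,g \right)} = - 4 r + \left(2 + r\right) = 2 - 3 r$)
$\left(W{\left(J{\left(-5 \right)},p \right)} + 29\right)^{2} = \left(\left(2 - 3 \cdot 18 \left(-5\right)\right) + 29\right)^{2} = \left(\left(2 - -270\right) + 29\right)^{2} = \left(\left(2 + 270\right) + 29\right)^{2} = \left(272 + 29\right)^{2} = 301^{2} = 90601$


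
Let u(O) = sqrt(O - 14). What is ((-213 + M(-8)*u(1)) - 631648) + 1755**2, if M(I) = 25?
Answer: 2448164 + 25*I*sqrt(13) ≈ 2.4482e+6 + 90.139*I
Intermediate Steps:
u(O) = sqrt(-14 + O)
((-213 + M(-8)*u(1)) - 631648) + 1755**2 = ((-213 + 25*sqrt(-14 + 1)) - 631648) + 1755**2 = ((-213 + 25*sqrt(-13)) - 631648) + 3080025 = ((-213 + 25*(I*sqrt(13))) - 631648) + 3080025 = ((-213 + 25*I*sqrt(13)) - 631648) + 3080025 = (-631861 + 25*I*sqrt(13)) + 3080025 = 2448164 + 25*I*sqrt(13)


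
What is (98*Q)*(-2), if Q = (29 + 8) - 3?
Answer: -6664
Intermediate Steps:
Q = 34 (Q = 37 - 3 = 34)
(98*Q)*(-2) = (98*34)*(-2) = 3332*(-2) = -6664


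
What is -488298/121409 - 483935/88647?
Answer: -102040217221/10762543623 ≈ -9.4810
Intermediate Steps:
-488298/121409 - 483935/88647 = -102040217221/10762543623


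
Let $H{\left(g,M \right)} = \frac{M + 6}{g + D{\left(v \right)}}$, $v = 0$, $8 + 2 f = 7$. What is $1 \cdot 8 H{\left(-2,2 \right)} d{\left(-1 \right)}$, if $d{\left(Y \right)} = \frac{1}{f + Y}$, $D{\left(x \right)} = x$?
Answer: $\frac{64}{3} \approx 21.333$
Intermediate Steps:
$f = - \frac{1}{2}$ ($f = -4 + \frac{1}{2} \cdot 7 = -4 + \frac{7}{2} = - \frac{1}{2} \approx -0.5$)
$H{\left(g,M \right)} = \frac{6 + M}{g}$ ($H{\left(g,M \right)} = \frac{M + 6}{g + 0} = \frac{6 + M}{g}$)
$d{\left(Y \right)} = \frac{1}{- \frac{1}{2} + Y}$
$1 \cdot 8 H{\left(-2,2 \right)} d{\left(-1 \right)} = 1 \cdot 8 \frac{6 + 2}{-2} \frac{2}{-1 + 2 \left(-1\right)} = 8 \left(\left(- \frac{1}{2}\right) 8\right) \frac{2}{-1 - 2} = 8 \left(-4\right) \frac{2}{-3} = - 32 \cdot 2 \left(- \frac{1}{3}\right) = \left(-32\right) \left(- \frac{2}{3}\right) = \frac{64}{3}$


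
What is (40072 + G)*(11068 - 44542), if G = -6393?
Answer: -1127370846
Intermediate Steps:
(40072 + G)*(11068 - 44542) = (40072 - 6393)*(11068 - 44542) = 33679*(-33474) = -1127370846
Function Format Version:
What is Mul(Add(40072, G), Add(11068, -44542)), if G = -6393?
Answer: -1127370846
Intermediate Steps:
Mul(Add(40072, G), Add(11068, -44542)) = Mul(Add(40072, -6393), Add(11068, -44542)) = Mul(33679, -33474) = -1127370846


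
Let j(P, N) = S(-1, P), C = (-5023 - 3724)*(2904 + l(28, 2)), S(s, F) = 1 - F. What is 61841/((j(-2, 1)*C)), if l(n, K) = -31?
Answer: -4757/5799261 ≈ -0.00082028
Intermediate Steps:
C = -25130131 (C = (-5023 - 3724)*(2904 - 31) = -8747*2873 = -25130131)
j(P, N) = 1 - P
61841/((j(-2, 1)*C)) = 61841/(((1 - 1*(-2))*(-25130131))) = 61841/(((1 + 2)*(-25130131))) = 61841/((3*(-25130131))) = 61841/(-75390393) = 61841*(-1/75390393) = -4757/5799261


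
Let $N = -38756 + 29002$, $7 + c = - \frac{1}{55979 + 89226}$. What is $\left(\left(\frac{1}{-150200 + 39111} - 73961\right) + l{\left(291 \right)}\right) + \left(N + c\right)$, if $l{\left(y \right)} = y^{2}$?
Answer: $\frac{15469320180661}{16130678245} \approx 959.0$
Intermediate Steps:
$c = - \frac{1016436}{145205}$ ($c = -7 - \frac{1}{55979 + 89226} = -7 - \frac{1}{145205} = - \frac{1016436}{145205} \approx -7.0$)
$N = -9754$
$\left(\left(\frac{1}{-150200 + 39111} - 73961\right) + l{\left(291 \right)}\right) + \left(N + c\right) = \left(\left(\frac{1}{-150200 + 39111} - 73961\right) + 291^{2}\right) - \frac{1417346006}{145205} = \left(\left(\frac{1}{-111089} - 73961\right) + 84681\right) - \frac{1417346006}{145205} = \left(\left(- \frac{1}{111089} - 73961\right) + 84681\right) - \frac{1417346006}{145205} = \left(- \frac{8216253530}{111089} + 84681\right) - \frac{1417346006}{145205} = \frac{1190874079}{111089} - \frac{1417346006}{145205} = \frac{15469320180661}{16130678245}$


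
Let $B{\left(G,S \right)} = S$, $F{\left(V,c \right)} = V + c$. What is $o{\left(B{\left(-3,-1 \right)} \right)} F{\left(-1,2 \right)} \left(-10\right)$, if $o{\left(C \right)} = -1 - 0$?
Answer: $10$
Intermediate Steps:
$o{\left(C \right)} = -1$ ($o{\left(C \right)} = -1 + 0 = -1$)
$o{\left(B{\left(-3,-1 \right)} \right)} F{\left(-1,2 \right)} \left(-10\right) = - (-1 + 2) \left(-10\right) = \left(-1\right) 1 \left(-10\right) = \left(-1\right) \left(-10\right) = 10$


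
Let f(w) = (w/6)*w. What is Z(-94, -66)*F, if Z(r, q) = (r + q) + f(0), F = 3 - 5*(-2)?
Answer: -2080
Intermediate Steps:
f(w) = w²/6 (f(w) = (w/6)*w = w²/6)
F = 13 (F = 3 + 10 = 13)
Z(r, q) = q + r (Z(r, q) = (r + q) + (⅙)*0² = (q + r) + (⅙)*0 = (q + r) + 0 = q + r)
Z(-94, -66)*F = (-66 - 94)*13 = -160*13 = -2080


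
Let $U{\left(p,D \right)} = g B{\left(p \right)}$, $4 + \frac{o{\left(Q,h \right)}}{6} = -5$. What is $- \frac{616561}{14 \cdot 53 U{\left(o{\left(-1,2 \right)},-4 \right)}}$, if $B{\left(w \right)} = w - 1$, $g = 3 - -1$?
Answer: $\frac{56051}{14840} \approx 3.777$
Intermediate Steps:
$g = 4$ ($g = 3 + 1 = 4$)
$B{\left(w \right)} = -1 + w$
$o{\left(Q,h \right)} = -54$ ($o{\left(Q,h \right)} = -24 + 6 \left(-5\right) = -24 - 30 = -54$)
$U{\left(p,D \right)} = -4 + 4 p$ ($U{\left(p,D \right)} = 4 \left(-1 + p\right) = -4 + 4 p$)
$- \frac{616561}{14 \cdot 53 U{\left(o{\left(-1,2 \right)},-4 \right)}} = - \frac{616561}{14 \cdot 53 \left(-4 + 4 \left(-54\right)\right)} = - \frac{616561}{742 \left(-4 - 216\right)} = - \frac{616561}{742 \left(-220\right)} = - \frac{616561}{-163240} = \left(-616561\right) \left(- \frac{1}{163240}\right) = \frac{56051}{14840}$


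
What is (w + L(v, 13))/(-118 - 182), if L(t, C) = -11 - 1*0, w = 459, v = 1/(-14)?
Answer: -112/75 ≈ -1.4933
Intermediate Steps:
v = -1/14 ≈ -0.071429
L(t, C) = -11 (L(t, C) = -11 + 0 = -11)
(w + L(v, 13))/(-118 - 182) = (459 - 11)/(-118 - 182) = 448/(-300) = 448*(-1/300) = -112/75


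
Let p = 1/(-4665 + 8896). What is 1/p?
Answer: 4231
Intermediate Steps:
p = 1/4231 ≈ 0.00023635
1/p = 1/(1/4231) = 4231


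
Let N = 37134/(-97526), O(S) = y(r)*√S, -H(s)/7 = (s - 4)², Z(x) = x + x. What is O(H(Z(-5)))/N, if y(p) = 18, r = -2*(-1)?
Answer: -1365364*I*√7/2063 ≈ -1751.0*I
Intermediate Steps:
Z(x) = 2*x
r = 2
H(s) = -7*(-4 + s)² (H(s) = -7*(s - 4)² = -7*(-4 + s)²)
O(S) = 18*√S
N = -18567/48763 (N = 37134*(-1/97526) = -18567/48763 ≈ -0.38076)
O(H(Z(-5)))/N = (18*√(-7*(-4 + 2*(-5))²))/(-18567/48763) = (18*√(-7*(-4 - 10)²))*(-48763/18567) = (18*√(-7*(-14)²))*(-48763/18567) = (18*√(-7*196))*(-48763/18567) = (18*√(-1372))*(-48763/18567) = (18*(14*I*√7))*(-48763/18567) = (252*I*√7)*(-48763/18567) = -1365364*I*√7/2063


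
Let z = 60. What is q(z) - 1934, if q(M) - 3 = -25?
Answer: -1956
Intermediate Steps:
q(M) = -22 (q(M) = 3 - 25 = -22)
q(z) - 1934 = -22 - 1934 = -1956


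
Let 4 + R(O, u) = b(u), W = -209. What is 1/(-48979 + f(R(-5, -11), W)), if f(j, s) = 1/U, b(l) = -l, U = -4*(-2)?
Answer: -8/391831 ≈ -2.0417e-5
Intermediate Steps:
U = 8
R(O, u) = -4 - u
f(j, s) = ⅛ (f(j, s) = 1/8 = ⅛)
1/(-48979 + f(R(-5, -11), W)) = 1/(-48979 + ⅛) = 1/(-391831/8) = -8/391831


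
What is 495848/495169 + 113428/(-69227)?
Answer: -21839959836/34279064363 ≈ -0.63712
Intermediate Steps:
495848/495169 + 113428/(-69227) = 495848*(1/495169) + 113428*(-1/69227) = 495848/495169 - 113428/69227 = -21839959836/34279064363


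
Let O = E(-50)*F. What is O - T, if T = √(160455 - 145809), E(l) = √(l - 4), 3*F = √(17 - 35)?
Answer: -√14646 - 6*√3 ≈ -131.41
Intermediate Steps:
F = I*√2 (F = √(17 - 35)/3 = √(-18)/3 = (3*I*√2)/3 = I*√2 ≈ 1.4142*I)
E(l) = √(-4 + l)
T = √14646 ≈ 121.02
O = -6*√3 (O = √(-4 - 50)*(I*√2) = √(-54)*(I*√2) = (3*I*√6)*(I*√2) = -6*√3 ≈ -10.392)
O - T = -6*√3 - √14646 = -√14646 - 6*√3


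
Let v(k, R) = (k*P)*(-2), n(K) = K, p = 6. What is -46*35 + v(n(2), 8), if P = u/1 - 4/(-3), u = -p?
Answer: -4774/3 ≈ -1591.3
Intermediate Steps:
u = -6 (u = -1*6 = -6)
P = -14/3 (P = -6/1 - 4/(-3) = -6*1 - 4*(-⅓) = -6 + 4/3 = -14/3 ≈ -4.6667)
v(k, R) = 28*k/3 (v(k, R) = (k*(-14/3))*(-2) = -14*k/3*(-2) = 28*k/3)
-46*35 + v(n(2), 8) = -46*35 + (28/3)*2 = -1610 + 56/3 = -4774/3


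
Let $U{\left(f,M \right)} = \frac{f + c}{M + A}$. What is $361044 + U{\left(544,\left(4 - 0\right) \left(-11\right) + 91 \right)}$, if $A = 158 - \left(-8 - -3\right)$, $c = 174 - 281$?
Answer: $\frac{75819677}{210} \approx 3.6105 \cdot 10^{5}$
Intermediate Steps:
$c = -107$
$A = 163$ ($A = 158 - \left(-8 + 3\right) = 158 - -5 = 158 + 5 = 163$)
$U{\left(f,M \right)} = \frac{-107 + f}{163 + M}$ ($U{\left(f,M \right)} = \frac{f - 107}{M + 163} = \frac{-107 + f}{163 + M}$)
$361044 + U{\left(544,\left(4 - 0\right) \left(-11\right) + 91 \right)} = 361044 + \frac{-107 + 544}{163 + \left(\left(4 - 0\right) \left(-11\right) + 91\right)} = 361044 + \frac{1}{163 + \left(\left(4 + 0\right) \left(-11\right) + 91\right)} 437 = 361044 + \frac{1}{163 + \left(4 \left(-11\right) + 91\right)} 437 = 361044 + \frac{1}{163 + \left(-44 + 91\right)} 437 = 361044 + \frac{1}{163 + 47} \cdot 437 = 361044 + \frac{1}{210} \cdot 437 = 361044 + \frac{437}{210} = \frac{75819677}{210}$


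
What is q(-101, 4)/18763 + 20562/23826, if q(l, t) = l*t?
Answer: 62696517/74507873 ≈ 0.84147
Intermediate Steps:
q(-101, 4)/18763 + 20562/23826 = -101*4/18763 + 20562/23826 = -404*1/18763 + 20562*(1/23826) = -404/18763 + 3427/3971 = 62696517/74507873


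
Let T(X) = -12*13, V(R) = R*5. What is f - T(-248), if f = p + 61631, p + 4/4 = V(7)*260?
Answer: 70886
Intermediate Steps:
V(R) = 5*R
p = 9099 (p = -1 + (5*7)*260 = -1 + 35*260 = -1 + 9100 = 9099)
T(X) = -156
f = 70730 (f = 9099 + 61631 = 70730)
f - T(-248) = 70730 - 1*(-156) = 70730 + 156 = 70886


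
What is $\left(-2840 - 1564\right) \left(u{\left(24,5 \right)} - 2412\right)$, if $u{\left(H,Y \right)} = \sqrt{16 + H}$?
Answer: $10622448 - 8808 \sqrt{10} \approx 1.0595 \cdot 10^{7}$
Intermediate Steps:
$\left(-2840 - 1564\right) \left(u{\left(24,5 \right)} - 2412\right) = \left(-2840 - 1564\right) \left(\sqrt{16 + 24} - 2412\right) = - 4404 \left(\sqrt{40} - 2412\right) = - 4404 \left(2 \sqrt{10} - 2412\right) = - 4404 \left(-2412 + 2 \sqrt{10}\right) = 10622448 - 8808 \sqrt{10}$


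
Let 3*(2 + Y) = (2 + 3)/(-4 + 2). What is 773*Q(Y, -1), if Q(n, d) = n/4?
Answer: -13141/24 ≈ -547.54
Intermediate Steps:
Y = -17/6 (Y = -2 + ((2 + 3)/(-4 + 2))/3 = -2 + (5/(-2))/3 = -2 + (5*(-½))/3 = -2 + (⅓)*(-5/2) = -2 - ⅚ = -17/6 ≈ -2.8333)
Q(n, d) = n/4 (Q(n, d) = n*(¼) = n/4)
773*Q(Y, -1) = 773*((¼)*(-17/6)) = 773*(-17/24) = -13141/24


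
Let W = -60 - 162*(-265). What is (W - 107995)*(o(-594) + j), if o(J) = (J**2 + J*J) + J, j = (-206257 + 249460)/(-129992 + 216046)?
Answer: -3951448005151875/86054 ≈ -4.5918e+10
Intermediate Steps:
j = 43203/86054 ≈ 0.50205
o(J) = J + 2*J**2 (o(J) = (J**2 + J**2) + J = 2*J**2 + J = J + 2*J**2)
W = 42870 (W = -60 + 42930 = 42870)
(W - 107995)*(o(-594) + j) = (42870 - 107995)*(-594*(1 + 2*(-594)) + 43203/86054) = -65125*(-594*(1 - 1188) + 43203/86054) = -65125*(-594*(-1187) + 43203/86054) = -65125*(705078 + 43203/86054) = -65125*60674825415/86054 = -3951448005151875/86054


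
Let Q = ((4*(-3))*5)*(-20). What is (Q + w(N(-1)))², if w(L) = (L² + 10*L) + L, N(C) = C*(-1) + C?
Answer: 1440000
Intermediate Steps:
N(C) = 0 (N(C) = -C + C = 0)
Q = 1200 (Q = -12*5*(-20) = -60*(-20) = 1200)
w(L) = L² + 11*L
(Q + w(N(-1)))² = (1200 + 0*(11 + 0))² = (1200 + 0*11)² = (1200 + 0)² = 1200² = 1440000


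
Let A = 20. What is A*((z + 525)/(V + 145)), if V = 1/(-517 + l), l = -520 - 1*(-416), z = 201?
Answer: 2254230/22511 ≈ 100.14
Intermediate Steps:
l = -104 (l = -520 + 416 = -104)
V = -1/621 (V = 1/(-517 - 104) = 1/(-621) = -1/621 ≈ -0.0016103)
A*((z + 525)/(V + 145)) = 20*((201 + 525)/(-1/621 + 145)) = 20*(726/(90044/621)) = 20*(726*(621/90044)) = 20*(225423/45022) = 2254230/22511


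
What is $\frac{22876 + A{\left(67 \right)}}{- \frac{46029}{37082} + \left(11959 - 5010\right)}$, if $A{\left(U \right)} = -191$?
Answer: $\frac{841205170}{257636789} \approx 3.2651$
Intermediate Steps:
$\frac{22876 + A{\left(67 \right)}}{- \frac{46029}{37082} + \left(11959 - 5010\right)} = \frac{22876 - 191}{- \frac{46029}{37082} + \left(11959 - 5010\right)} = \frac{22685}{\left(-46029\right) \frac{1}{37082} + \left(11959 - 5010\right)} = \frac{22685}{- \frac{46029}{37082} + 6949} = \frac{22685}{\frac{257636789}{37082}} = 22685 \cdot \frac{37082}{257636789} = \frac{841205170}{257636789}$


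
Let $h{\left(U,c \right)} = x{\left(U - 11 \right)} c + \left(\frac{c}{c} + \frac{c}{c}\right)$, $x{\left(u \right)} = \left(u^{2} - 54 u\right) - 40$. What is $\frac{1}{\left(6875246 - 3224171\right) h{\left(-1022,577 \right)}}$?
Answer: $\frac{1}{2365434698850675} \approx 4.2276 \cdot 10^{-16}$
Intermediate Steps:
$x{\left(u \right)} = -40 + u^{2} - 54 u$
$h{\left(U,c \right)} = 2 + c \left(554 + \left(-11 + U\right)^{2} - 54 U\right)$ ($h{\left(U,c \right)} = \left(-40 + \left(U - 11\right)^{2} - 54 \left(U - 11\right)\right) c + \left(\frac{c}{c} + \frac{c}{c}\right) = \left(-40 + \left(-11 + U\right)^{2} - 54 \left(-11 + U\right)\right) c + \left(1 + 1\right) = \left(-40 + \left(-11 + U\right)^{2} - \left(-594 + 54 U\right)\right) c + 2 = \left(554 + \left(-11 + U\right)^{2} - 54 U\right) c + 2 = c \left(554 + \left(-11 + U\right)^{2} - 54 U\right) + 2 = 2 + c \left(554 + \left(-11 + U\right)^{2} - 54 U\right)$)
$\frac{1}{\left(6875246 - 3224171\right) h{\left(-1022,577 \right)}} = \frac{1}{\left(6875246 - 3224171\right) \left(2 + 577 \left(554 + \left(-11 - 1022\right)^{2} - -55188\right)\right)} = \frac{1}{3651075 \left(2 + 577 \left(554 + \left(-1033\right)^{2} + 55188\right)\right)} = \frac{1}{3651075 \left(2 + 577 \left(554 + 1067089 + 55188\right)\right)} = \frac{1}{3651075 \left(2 + 577 \cdot 1122831\right)} = \frac{1}{3651075 \left(2 + 647873487\right)} = \frac{1}{3651075 \cdot 647873489} = \frac{1}{3651075} \cdot \frac{1}{647873489} = \frac{1}{2365434698850675}$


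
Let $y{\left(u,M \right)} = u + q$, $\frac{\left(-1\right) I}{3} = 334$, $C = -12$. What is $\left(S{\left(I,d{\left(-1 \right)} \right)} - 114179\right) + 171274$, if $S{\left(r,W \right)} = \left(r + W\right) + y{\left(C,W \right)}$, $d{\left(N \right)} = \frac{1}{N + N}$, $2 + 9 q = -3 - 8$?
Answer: $\frac{1009423}{18} \approx 56079.0$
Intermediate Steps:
$q = - \frac{13}{9}$ ($q = - \frac{2}{9} + \frac{-3 - 8}{9} = - \frac{2}{9} + \frac{1}{9} \left(-11\right) = - \frac{2}{9} - \frac{11}{9} = - \frac{13}{9} \approx -1.4444$)
$I = -1002$ ($I = \left(-3\right) 334 = -1002$)
$y{\left(u,M \right)} = - \frac{13}{9} + u$ ($y{\left(u,M \right)} = u - \frac{13}{9} = - \frac{13}{9} + u$)
$d{\left(N \right)} = \frac{1}{2 N}$
$S{\left(r,W \right)} = - \frac{121}{9} + W + r$ ($S{\left(r,W \right)} = \left(r + W\right) - \frac{121}{9} = \left(W + r\right) - \frac{121}{9} = - \frac{121}{9} + W + r$)
$\left(S{\left(I,d{\left(-1 \right)} \right)} - 114179\right) + 171274 = \left(\left(- \frac{121}{9} + \frac{1}{2 \left(-1\right)} - 1002\right) - 114179\right) + 171274 = \left(\left(- \frac{121}{9} + \frac{1}{2} \left(-1\right) - 1002\right) - 114179\right) + 171274 = \left(\left(- \frac{121}{9} - \frac{1}{2} - 1002\right) - 114179\right) + 171274 = \left(- \frac{18287}{18} - 114179\right) + 171274 = - \frac{2073509}{18} + 171274 = \frac{1009423}{18}$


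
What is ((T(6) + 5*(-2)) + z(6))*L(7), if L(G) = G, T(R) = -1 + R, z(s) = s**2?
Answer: 217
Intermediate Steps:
((T(6) + 5*(-2)) + z(6))*L(7) = (((-1 + 6) + 5*(-2)) + 6**2)*7 = ((5 - 10) + 36)*7 = (-5 + 36)*7 = 31*7 = 217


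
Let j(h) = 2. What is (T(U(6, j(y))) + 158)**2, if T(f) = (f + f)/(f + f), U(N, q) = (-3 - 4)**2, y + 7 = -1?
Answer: 25281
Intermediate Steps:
y = -8 (y = -7 - 1 = -8)
U(N, q) = 49 (U(N, q) = (-7)**2 = 49)
T(f) = 1 (T(f) = (2*f)/((2*f)) = (2*f)*(1/(2*f)) = 1)
(T(U(6, j(y))) + 158)**2 = (1 + 158)**2 = 159**2 = 25281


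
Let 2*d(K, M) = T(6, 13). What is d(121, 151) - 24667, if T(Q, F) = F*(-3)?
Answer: -49373/2 ≈ -24687.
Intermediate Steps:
T(Q, F) = -3*F
d(K, M) = -39/2 (d(K, M) = (-3*13)/2 = (½)*(-39) = -39/2)
d(121, 151) - 24667 = -39/2 - 24667 = -49373/2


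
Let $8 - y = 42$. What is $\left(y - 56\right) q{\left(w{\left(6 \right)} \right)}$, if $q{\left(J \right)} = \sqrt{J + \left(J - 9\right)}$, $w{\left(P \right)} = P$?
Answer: $- 90 \sqrt{3} \approx -155.88$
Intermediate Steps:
$y = -34$ ($y = 8 - 42 = -34$)
$q{\left(J \right)} = \sqrt{-9 + 2 J}$ ($q{\left(J \right)} = \sqrt{J + \left(-9 + J\right)} = \sqrt{-9 + 2 J}$)
$\left(y - 56\right) q{\left(w{\left(6 \right)} \right)} = \left(-34 - 56\right) \sqrt{-9 + 2 \cdot 6} = - 90 \sqrt{-9 + 12} = - 90 \sqrt{3}$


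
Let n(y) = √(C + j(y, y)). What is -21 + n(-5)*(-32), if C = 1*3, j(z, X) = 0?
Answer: -21 - 32*√3 ≈ -76.426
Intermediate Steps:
C = 3
n(y) = √3 (n(y) = √(3 + 0) = √3)
-21 + n(-5)*(-32) = -21 + √3*(-32) = -21 - 32*√3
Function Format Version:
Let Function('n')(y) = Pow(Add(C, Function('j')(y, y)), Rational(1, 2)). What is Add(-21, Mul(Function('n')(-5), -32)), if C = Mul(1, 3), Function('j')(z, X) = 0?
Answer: Add(-21, Mul(-32, Pow(3, Rational(1, 2)))) ≈ -76.426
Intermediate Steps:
C = 3
Function('n')(y) = Pow(3, Rational(1, 2)) (Function('n')(y) = Pow(Add(3, 0), Rational(1, 2)) = Pow(3, Rational(1, 2)))
Add(-21, Mul(Function('n')(-5), -32)) = Add(-21, Mul(Pow(3, Rational(1, 2)), -32)) = Add(-21, Mul(-32, Pow(3, Rational(1, 2))))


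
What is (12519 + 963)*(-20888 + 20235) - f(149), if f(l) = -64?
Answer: -8803682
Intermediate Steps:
(12519 + 963)*(-20888 + 20235) - f(149) = (12519 + 963)*(-20888 + 20235) - 1*(-64) = 13482*(-653) + 64 = -8803746 + 64 = -8803682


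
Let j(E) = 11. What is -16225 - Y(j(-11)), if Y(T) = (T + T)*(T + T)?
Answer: -16709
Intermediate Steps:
Y(T) = 4*T**2 (Y(T) = (2*T)*(2*T) = 4*T**2)
-16225 - Y(j(-11)) = -16225 - 4*11**2 = -16225 - 4*121 = -16225 - 1*484 = -16225 - 484 = -16709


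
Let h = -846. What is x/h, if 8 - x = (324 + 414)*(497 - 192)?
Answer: 112541/423 ≈ 266.05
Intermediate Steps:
x = -225082 (x = 8 - (324 + 414)*(497 - 192) = 8 - 738*305 = 8 - 1*225090 = 8 - 225090 = -225082)
x/h = -225082/(-846) = -225082*(-1/846) = 112541/423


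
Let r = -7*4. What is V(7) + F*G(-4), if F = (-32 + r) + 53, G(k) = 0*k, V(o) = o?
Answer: 7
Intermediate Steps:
G(k) = 0
r = -28
F = -7 (F = (-32 - 28) + 53 = -60 + 53 = -7)
V(7) + F*G(-4) = 7 - 7*0 = 7 + 0 = 7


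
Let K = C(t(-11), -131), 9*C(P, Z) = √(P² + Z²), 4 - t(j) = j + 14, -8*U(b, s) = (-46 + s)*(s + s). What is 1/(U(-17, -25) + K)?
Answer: -575100/254926033 - 144*√17162/254926033 ≈ -0.0023299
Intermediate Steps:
U(b, s) = -s*(-46 + s)/4 (U(b, s) = -(-46 + s)*(s + s)/8 = -(-46 + s)*2*s/8 = -s*(-46 + s)/4)
t(j) = -10 - j (t(j) = 4 - (j + 14) = 4 - (14 + j) = 4 + (-14 - j) = -10 - j)
C(P, Z) = √(P² + Z²)/9
K = √17162/9 (K = √((-10 - 1*(-11))² + (-131)²)/9 = √((-10 + 11)² + 17161)/9 = √(1² + 17161)/9 = √(1 + 17161)/9 = √17162/9 ≈ 14.556)
1/(U(-17, -25) + K) = 1/((¼)*(-25)*(46 - 1*(-25)) + √17162/9) = 1/((¼)*(-25)*(46 + 25) + √17162/9) = 1/((¼)*(-25)*71 + √17162/9) = 1/(-1775/4 + √17162/9)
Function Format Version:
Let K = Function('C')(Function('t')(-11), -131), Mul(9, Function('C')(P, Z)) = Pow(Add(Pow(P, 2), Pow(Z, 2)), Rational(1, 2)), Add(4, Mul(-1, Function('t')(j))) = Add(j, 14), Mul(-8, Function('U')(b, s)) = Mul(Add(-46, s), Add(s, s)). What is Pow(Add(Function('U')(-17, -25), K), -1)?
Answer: Add(Rational(-575100, 254926033), Mul(Rational(-144, 254926033), Pow(17162, Rational(1, 2)))) ≈ -0.0023299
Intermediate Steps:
Function('U')(b, s) = Mul(Rational(-1, 4), s, Add(-46, s)) (Function('U')(b, s) = Mul(Rational(-1, 8), Mul(Add(-46, s), Add(s, s))) = Mul(Rational(-1, 8), Mul(Add(-46, s), Mul(2, s))) = Mul(Rational(-1, 8), Mul(2, s, Add(-46, s))) = Mul(Rational(-1, 4), s, Add(-46, s)))
Function('t')(j) = Add(-10, Mul(-1, j)) (Function('t')(j) = Add(4, Mul(-1, Add(j, 14))) = Add(4, Mul(-1, Add(14, j))) = Add(4, Add(-14, Mul(-1, j))) = Add(-10, Mul(-1, j)))
Function('C')(P, Z) = Mul(Rational(1, 9), Pow(Add(Pow(P, 2), Pow(Z, 2)), Rational(1, 2)))
K = Mul(Rational(1, 9), Pow(17162, Rational(1, 2))) (K = Mul(Rational(1, 9), Pow(Add(Pow(Add(-10, Mul(-1, -11)), 2), Pow(-131, 2)), Rational(1, 2))) = Mul(Rational(1, 9), Pow(Add(Pow(Add(-10, 11), 2), 17161), Rational(1, 2))) = Mul(Rational(1, 9), Pow(Add(Pow(1, 2), 17161), Rational(1, 2))) = Mul(Rational(1, 9), Pow(Add(1, 17161), Rational(1, 2))) = Mul(Rational(1, 9), Pow(17162, Rational(1, 2))) ≈ 14.556)
Pow(Add(Function('U')(-17, -25), K), -1) = Pow(Add(Mul(Rational(1, 4), -25, Add(46, Mul(-1, -25))), Mul(Rational(1, 9), Pow(17162, Rational(1, 2)))), -1) = Pow(Add(Mul(Rational(1, 4), -25, Add(46, 25)), Mul(Rational(1, 9), Pow(17162, Rational(1, 2)))), -1) = Pow(Add(Mul(Rational(1, 4), -25, 71), Mul(Rational(1, 9), Pow(17162, Rational(1, 2)))), -1) = Pow(Add(Rational(-1775, 4), Mul(Rational(1, 9), Pow(17162, Rational(1, 2)))), -1)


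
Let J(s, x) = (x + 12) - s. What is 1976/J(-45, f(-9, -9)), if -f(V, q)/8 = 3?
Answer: 1976/33 ≈ 59.879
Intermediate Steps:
f(V, q) = -24 (f(V, q) = -8*3 = -24)
J(s, x) = 12 + x - s (J(s, x) = (12 + x) - s = 12 + x - s)
1976/J(-45, f(-9, -9)) = 1976/(12 - 24 - 1*(-45)) = 1976/(12 - 24 + 45) = 1976/33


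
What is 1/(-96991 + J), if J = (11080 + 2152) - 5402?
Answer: -1/89161 ≈ -1.1216e-5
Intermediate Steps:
J = 7830 (J = 13232 - 5402 = 7830)
1/(-96991 + J) = 1/(-96991 + 7830) = 1/(-89161) = -1/89161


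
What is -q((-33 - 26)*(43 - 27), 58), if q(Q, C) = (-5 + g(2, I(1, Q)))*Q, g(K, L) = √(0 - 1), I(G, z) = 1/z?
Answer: -4720 + 944*I ≈ -4720.0 + 944.0*I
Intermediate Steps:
g(K, L) = I (g(K, L) = √(-1) = I)
q(Q, C) = Q*(-5 + I) (q(Q, C) = (-5 + I)*Q = Q*(-5 + I))
-q((-33 - 26)*(43 - 27), 58) = -(-33 - 26)*(43 - 27)*(-5 + I) = -(-59*16)*(-5 + I) = -(-944)*(-5 + I) = -(4720 - 944*I) = -4720 + 944*I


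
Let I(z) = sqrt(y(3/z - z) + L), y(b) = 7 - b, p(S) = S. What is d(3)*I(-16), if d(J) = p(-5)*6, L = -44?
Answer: -195*I*sqrt(5)/2 ≈ -218.02*I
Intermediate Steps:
d(J) = -30 (d(J) = -5*6 = -30)
I(z) = sqrt(-37 + z - 3/z) (I(z) = sqrt((7 - (3/z - z)) - 44) = sqrt((7 - (-z + 3/z)) - 44) = sqrt((7 + (z - 3/z)) - 44) = sqrt((7 + z - 3/z) - 44) = sqrt(-37 + z - 3/z))
d(3)*I(-16) = -30*sqrt(-37 - 16 - 3/(-16)) = -30*sqrt(-37 - 16 - 3*(-1/16)) = -30*sqrt(-37 - 16 + 3/16) = -195*I*sqrt(5)/2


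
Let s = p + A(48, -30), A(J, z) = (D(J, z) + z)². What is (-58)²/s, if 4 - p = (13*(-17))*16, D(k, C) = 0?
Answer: 841/1110 ≈ 0.75766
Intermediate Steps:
A(J, z) = z² (A(J, z) = (0 + z)² = z²)
p = 3540 (p = 4 - 13*(-17)*16 = 4 - (-221)*16 = 4 - 1*(-3536) = 4 + 3536 = 3540)
s = 4440 (s = 3540 + (-30)² = 3540 + 900 = 4440)
(-58)²/s = (-58)²/4440 = 3364*(1/4440) = 841/1110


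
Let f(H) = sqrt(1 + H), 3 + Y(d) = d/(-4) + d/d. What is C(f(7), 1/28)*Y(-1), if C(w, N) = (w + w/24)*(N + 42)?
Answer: -29425*sqrt(2)/192 ≈ -216.74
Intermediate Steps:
Y(d) = -2 - d/4 (Y(d) = -3 + (d/(-4) + d/d) = -3 + (d*(-1/4) + 1) = -3 + (-d/4 + 1) = -3 + (1 - d/4) = -2 - d/4)
C(w, N) = 25*w*(42 + N)/24 (C(w, N) = (w + w*(1/24))*(42 + N) = (w + w/24)*(42 + N) = (25*w/24)*(42 + N) = 25*w*(42 + N)/24)
C(f(7), 1/28)*Y(-1) = (25*sqrt(1 + 7)*(42 + 1/28)/24)*(-2 - 1/4*(-1)) = (25*sqrt(8)*(42 + 1/28)/24)*(-2 + 1/4) = ((25/24)*(2*sqrt(2))*(1177/28))*(-7/4) = (29425*sqrt(2)/336)*(-7/4) = -29425*sqrt(2)/192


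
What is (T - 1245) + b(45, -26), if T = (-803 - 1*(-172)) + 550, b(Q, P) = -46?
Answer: -1372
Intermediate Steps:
T = -81 (T = (-803 + 172) + 550 = -631 + 550 = -81)
(T - 1245) + b(45, -26) = (-81 - 1245) - 46 = -1326 - 46 = -1372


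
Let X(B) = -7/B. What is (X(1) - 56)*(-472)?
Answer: 29736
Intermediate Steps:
(X(1) - 56)*(-472) = (-7/1 - 56)*(-472) = (-7*1 - 56)*(-472) = (-7 - 56)*(-472) = -63*(-472) = 29736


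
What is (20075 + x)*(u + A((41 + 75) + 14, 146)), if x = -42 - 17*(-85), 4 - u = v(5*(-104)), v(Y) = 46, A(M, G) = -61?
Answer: -2212234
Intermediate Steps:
u = -42 (u = 4 - 1*46 = 4 - 46 = -42)
x = 1403 (x = -42 + 1445 = 1403)
(20075 + x)*(u + A((41 + 75) + 14, 146)) = (20075 + 1403)*(-42 - 61) = 21478*(-103) = -2212234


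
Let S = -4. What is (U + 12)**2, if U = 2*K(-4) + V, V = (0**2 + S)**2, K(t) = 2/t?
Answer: 729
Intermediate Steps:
V = 16 (V = (0**2 - 4)**2 = (0 - 4)**2 = (-4)**2 = 16)
U = 15 (U = 2*(2/(-4)) + 16 = 2*(2*(-1/4)) + 16 = 2*(-1/2) + 16 = -1 + 16 = 15)
(U + 12)**2 = (15 + 12)**2 = 27**2 = 729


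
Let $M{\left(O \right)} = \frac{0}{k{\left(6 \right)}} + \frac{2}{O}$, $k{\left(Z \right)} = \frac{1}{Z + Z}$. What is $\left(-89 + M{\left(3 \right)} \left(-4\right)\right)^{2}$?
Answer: $\frac{75625}{9} \approx 8402.8$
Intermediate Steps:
$k{\left(Z \right)} = \frac{1}{2 Z}$
$M{\left(O \right)} = \frac{2}{O}$ ($M{\left(O \right)} = \frac{0}{\frac{1}{2} \cdot \frac{1}{6}} + \frac{2}{O} = 0 \frac{1}{\frac{1}{12}} + \frac{2}{O} = 0 \cdot 12 + \frac{2}{O} = 0 + \frac{2}{O} = \frac{2}{O}$)
$\left(-89 + M{\left(3 \right)} \left(-4\right)\right)^{2} = \left(-89 + \frac{2}{3} \left(-4\right)\right)^{2} = \left(-89 - \frac{8}{3}\right)^{2} = \left(- \frac{275}{3}\right)^{2} = \frac{75625}{9}$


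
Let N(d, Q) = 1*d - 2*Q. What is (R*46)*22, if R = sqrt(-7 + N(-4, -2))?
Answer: 1012*I*sqrt(7) ≈ 2677.5*I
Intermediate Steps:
N(d, Q) = d - 2*Q
R = I*sqrt(7) (R = sqrt(-7 + (-4 - 2*(-2))) = sqrt(-7 + (-4 + 4)) = sqrt(-7 + 0) = sqrt(-7) = I*sqrt(7) ≈ 2.6458*I)
(R*46)*22 = ((I*sqrt(7))*46)*22 = (46*I*sqrt(7))*22 = 1012*I*sqrt(7)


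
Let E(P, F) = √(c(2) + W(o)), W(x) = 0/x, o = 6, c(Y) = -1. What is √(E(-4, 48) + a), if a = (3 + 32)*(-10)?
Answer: √(-350 + I) ≈ 0.0267 + 18.708*I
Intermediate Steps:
W(x) = 0
a = -350 (a = 35*(-10) = -350)
E(P, F) = I (E(P, F) = √(-1 + 0) = √(-1) = I)
√(E(-4, 48) + a) = √(I - 350) = √(-350 + I)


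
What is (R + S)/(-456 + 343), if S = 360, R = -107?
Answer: -253/113 ≈ -2.2389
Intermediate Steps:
(R + S)/(-456 + 343) = (-107 + 360)/(-456 + 343) = 253/(-113) = 253*(-1/113) = -253/113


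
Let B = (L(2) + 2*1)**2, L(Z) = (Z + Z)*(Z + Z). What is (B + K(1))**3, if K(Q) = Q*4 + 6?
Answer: 37259704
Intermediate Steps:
K(Q) = 6 + 4*Q (K(Q) = 4*Q + 6 = 6 + 4*Q)
L(Z) = 4*Z**2 (L(Z) = (2*Z)*(2*Z) = 4*Z**2)
B = 324 (B = (4*2**2 + 2*1)**2 = (4*4 + 2)**2 = (16 + 2)**2 = 18**2 = 324)
(B + K(1))**3 = (324 + (6 + 4*1))**3 = (324 + (6 + 4))**3 = (324 + 10)**3 = 334**3 = 37259704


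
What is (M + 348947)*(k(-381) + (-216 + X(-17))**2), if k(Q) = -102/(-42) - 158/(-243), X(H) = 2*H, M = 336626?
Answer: 10412652844043/243 ≈ 4.2850e+10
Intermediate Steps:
k(Q) = 5237/1701 (k(Q) = -102*(-1/42) - 158*(-1/243) = 17/7 + 158/243 = 5237/1701)
(M + 348947)*(k(-381) + (-216 + X(-17))**2) = (336626 + 348947)*(5237/1701 + (-216 + 2*(-17))**2) = 685573*(5237/1701 + (-216 - 34)**2) = 685573*(5237/1701 + (-250)**2) = 685573*(5237/1701 + 62500) = 685573*(106317737/1701) = 10412652844043/243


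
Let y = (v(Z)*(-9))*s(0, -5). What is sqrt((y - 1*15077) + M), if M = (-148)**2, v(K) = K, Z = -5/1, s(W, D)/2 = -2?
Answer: 17*sqrt(23) ≈ 81.529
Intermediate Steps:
s(W, D) = -4 (s(W, D) = 2*(-2) = -4)
Z = -5 (Z = -5*1 = -5)
M = 21904
y = -180 (y = -5*(-9)*(-4) = 45*(-4) = -180)
sqrt((y - 1*15077) + M) = sqrt((-180 - 1*15077) + 21904) = sqrt((-180 - 15077) + 21904) = sqrt(-15257 + 21904) = sqrt(6647) = 17*sqrt(23)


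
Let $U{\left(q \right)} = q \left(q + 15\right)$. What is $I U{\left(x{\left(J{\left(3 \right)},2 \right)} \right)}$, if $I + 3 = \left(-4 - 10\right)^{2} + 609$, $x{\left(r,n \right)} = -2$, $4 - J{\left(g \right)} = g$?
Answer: $-20852$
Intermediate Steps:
$J{\left(g \right)} = 4 - g$
$I = 802$ ($I = -3 + \left(\left(-4 - 10\right)^{2} + 609\right) = -3 + \left(\left(-14\right)^{2} + 609\right) = -3 + \left(196 + 609\right) = -3 + 805 = 802$)
$U{\left(q \right)} = q \left(15 + q\right)$
$I U{\left(x{\left(J{\left(3 \right)},2 \right)} \right)} = 802 \left(- 2 \left(15 - 2\right)\right) = 802 \left(\left(-2\right) 13\right) = 802 \left(-26\right) = -20852$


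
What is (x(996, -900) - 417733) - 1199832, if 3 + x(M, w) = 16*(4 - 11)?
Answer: -1617680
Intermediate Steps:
x(M, w) = -115 (x(M, w) = -3 + 16*(4 - 11) = -3 + 16*(-7) = -3 - 112 = -115)
(x(996, -900) - 417733) - 1199832 = (-115 - 417733) - 1199832 = -417848 - 1199832 = -1617680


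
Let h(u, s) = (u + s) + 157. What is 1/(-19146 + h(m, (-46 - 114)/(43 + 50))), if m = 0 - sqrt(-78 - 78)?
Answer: -164250741/3119241252013 + 17298*I*sqrt(39)/3119241252013 ≈ -5.2657e-5 + 3.4632e-8*I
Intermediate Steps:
m = -2*I*sqrt(39) (m = 0 - sqrt(-156) = 0 - 2*I*sqrt(39) = -2*I*sqrt(39) ≈ -12.49*I)
h(u, s) = 157 + s + u (h(u, s) = (s + u) + 157 = 157 + s + u)
1/(-19146 + h(m, (-46 - 114)/(43 + 50))) = 1/(-19146 + (157 + (-46 - 114)/(43 + 50) - 2*I*sqrt(39))) = 1/(-19146 + (157 - 160/93 - 2*I*sqrt(39))) = 1/(-19146 + (14441/93 - 2*I*sqrt(39))) = 1/(-1766137/93 - 2*I*sqrt(39))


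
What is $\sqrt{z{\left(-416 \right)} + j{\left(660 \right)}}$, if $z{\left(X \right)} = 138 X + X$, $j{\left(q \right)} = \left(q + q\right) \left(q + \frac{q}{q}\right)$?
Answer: $2 \sqrt{203674} \approx 902.61$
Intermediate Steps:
$j{\left(q \right)} = 2 q \left(1 + q\right)$ ($j{\left(q \right)} = 2 q \left(q + 1\right) = 2 q \left(1 + q\right)$)
$z{\left(X \right)} = 139 X$
$\sqrt{z{\left(-416 \right)} + j{\left(660 \right)}} = \sqrt{139 \left(-416\right) + 2 \cdot 660 \left(1 + 660\right)} = \sqrt{-57824 + 2 \cdot 660 \cdot 661} = \sqrt{-57824 + 872520} = \sqrt{814696} = 2 \sqrt{203674}$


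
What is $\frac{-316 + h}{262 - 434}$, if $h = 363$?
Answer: $- \frac{47}{172} \approx -0.27326$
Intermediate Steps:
$\frac{-316 + h}{262 - 434} = \frac{-316 + 363}{262 - 434} = \frac{47}{-172} = 47 \left(- \frac{1}{172}\right) = - \frac{47}{172}$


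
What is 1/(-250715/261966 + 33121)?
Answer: 261966/8676325171 ≈ 3.0193e-5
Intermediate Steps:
1/(-250715/261966 + 33121) = 1/(8676325171/261966) = 261966/8676325171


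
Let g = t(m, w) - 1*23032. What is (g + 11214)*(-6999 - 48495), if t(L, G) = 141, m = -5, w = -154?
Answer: 648003438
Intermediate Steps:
g = -22891 (g = 141 - 1*23032 = 141 - 23032 = -22891)
(g + 11214)*(-6999 - 48495) = (-22891 + 11214)*(-6999 - 48495) = -11677*(-55494) = 648003438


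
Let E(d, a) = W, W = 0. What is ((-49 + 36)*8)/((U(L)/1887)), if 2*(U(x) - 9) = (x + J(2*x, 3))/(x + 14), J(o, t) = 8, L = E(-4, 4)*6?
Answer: -105672/5 ≈ -21134.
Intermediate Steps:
E(d, a) = 0
L = 0 (L = 0*6 = 0)
U(x) = 9 + (8 + x)/(2*(14 + x)) (U(x) = 9 + ((x + 8)/(x + 14))/2 = 9 + ((8 + x)/(14 + x))/2 = 9 + (8 + x)/(2*(14 + x)))
((-49 + 36)*8)/((U(L)/1887)) = ((-49 + 36)*8)/((((260 + 19*0)/(2*(14 + 0)))/1887)) = (-13*8)/((((½)*(260 + 0)/14)*(1/1887))) = -104/(((½)*(1/14)*260)*(1/1887)) = -104/((65/7)*(1/1887)) = -104/65/13209 = -104*13209/65 = -105672/5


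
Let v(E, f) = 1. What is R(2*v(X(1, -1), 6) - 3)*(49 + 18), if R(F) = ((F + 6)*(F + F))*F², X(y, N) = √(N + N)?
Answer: -670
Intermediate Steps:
X(y, N) = √2*√N (X(y, N) = √(2*N) = √2*√N)
R(F) = 2*F³*(6 + F) (R(F) = ((6 + F)*(2*F))*F² = (2*F*(6 + F))*F² = 2*F³*(6 + F))
R(2*v(X(1, -1), 6) - 3)*(49 + 18) = (2*(2*1 - 3)³*(6 + (2*1 - 3)))*(49 + 18) = (2*(2 - 3)³*(6 + (2 - 3)))*67 = (2*(-1)³*(6 - 1))*67 = (2*(-1)*5)*67 = -10*67 = -670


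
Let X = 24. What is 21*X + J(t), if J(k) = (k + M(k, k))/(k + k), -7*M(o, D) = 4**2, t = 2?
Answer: 7055/14 ≈ 503.93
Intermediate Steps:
M(o, D) = -16/7 (M(o, D) = -1/7*4**2 = -1/7*16 = -16/7)
J(k) = (-16/7 + k)/(2*k) (J(k) = (k - 16/7)/(k + k) = (-16/7 + k)/((2*k)) = (-16/7 + k)*(1/(2*k)) = (-16/7 + k)/(2*k))
21*X + J(t) = 21*24 + (1/14)*(-16 + 7*2)/2 = 504 + (1/14)*(1/2)*(-16 + 14) = 504 + (1/14)*(1/2)*(-2) = 504 - 1/14 = 7055/14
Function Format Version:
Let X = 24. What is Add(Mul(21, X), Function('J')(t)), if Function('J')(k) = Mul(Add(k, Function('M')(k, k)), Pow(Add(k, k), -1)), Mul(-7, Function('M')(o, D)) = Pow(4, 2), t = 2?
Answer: Rational(7055, 14) ≈ 503.93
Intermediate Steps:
Function('M')(o, D) = Rational(-16, 7) (Function('M')(o, D) = Mul(Rational(-1, 7), Pow(4, 2)) = Mul(Rational(-1, 7), 16) = Rational(-16, 7))
Function('J')(k) = Mul(Rational(1, 2), Pow(k, -1), Add(Rational(-16, 7), k)) (Function('J')(k) = Mul(Add(k, Rational(-16, 7)), Pow(Add(k, k), -1)) = Mul(Add(Rational(-16, 7), k), Pow(Mul(2, k), -1)) = Mul(Add(Rational(-16, 7), k), Mul(Rational(1, 2), Pow(k, -1))) = Mul(Rational(1, 2), Pow(k, -1), Add(Rational(-16, 7), k)))
Add(Mul(21, X), Function('J')(t)) = Add(Mul(21, 24), Mul(Rational(1, 14), Pow(2, -1), Add(-16, Mul(7, 2)))) = Add(504, Mul(Rational(1, 14), Rational(1, 2), Add(-16, 14))) = Add(504, Mul(Rational(1, 14), Rational(1, 2), -2)) = Add(504, Rational(-1, 14)) = Rational(7055, 14)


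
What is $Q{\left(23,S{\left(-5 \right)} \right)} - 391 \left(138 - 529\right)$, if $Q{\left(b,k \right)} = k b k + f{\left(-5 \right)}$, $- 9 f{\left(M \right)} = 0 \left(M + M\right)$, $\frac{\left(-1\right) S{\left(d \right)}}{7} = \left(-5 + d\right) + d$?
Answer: $406456$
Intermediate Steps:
$S{\left(d \right)} = 35 - 14 d$ ($S{\left(d \right)} = - 7 \left(\left(-5 + d\right) + d\right) = - 7 \left(-5 + 2 d\right) = 35 - 14 d$)
$f{\left(M \right)} = 0$ ($f{\left(M \right)} = - \frac{0 \left(M + M\right)}{9} = - \frac{0 \cdot 2 M}{9} = \left(- \frac{1}{9}\right) 0 = 0$)
$Q{\left(b,k \right)} = b k^{2}$ ($Q{\left(b,k \right)} = k b k + 0 = b k k + 0 = b k^{2} + 0 = b k^{2}$)
$Q{\left(23,S{\left(-5 \right)} \right)} - 391 \left(138 - 529\right) = 23 \left(35 - -70\right)^{2} - 391 \left(138 - 529\right) = 23 \left(35 + 70\right)^{2} - -152881 = 23 \cdot 105^{2} + 152881 = 23 \cdot 11025 + 152881 = 253575 + 152881 = 406456$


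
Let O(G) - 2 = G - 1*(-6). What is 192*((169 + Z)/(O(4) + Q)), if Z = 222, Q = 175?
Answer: 4416/11 ≈ 401.45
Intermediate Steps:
O(G) = 8 + G (O(G) = 2 + (G - 1*(-6)) = 2 + (G + 6) = 2 + (6 + G) = 8 + G)
192*((169 + Z)/(O(4) + Q)) = 192*((169 + 222)/((8 + 4) + 175)) = 192*(391/(12 + 175)) = 192*(391/187) = 192*(391*(1/187)) = 192*(23/11) = 4416/11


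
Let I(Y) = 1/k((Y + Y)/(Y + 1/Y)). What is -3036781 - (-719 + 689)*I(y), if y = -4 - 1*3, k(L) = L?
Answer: -148801519/49 ≈ -3.0368e+6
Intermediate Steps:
y = -7 (y = -4 - 3 = -7)
I(Y) = (Y + 1/Y)/(2*Y) (I(Y) = 1/((Y + Y)/(Y + 1/Y)) = 1/((2*Y)/(Y + 1/Y)) = 1/(2*Y/(Y + 1/Y)) = (Y + 1/Y)/(2*Y))
-3036781 - (-719 + 689)*I(y) = -3036781 - (-719 + 689)*(1/2)*(1 + (-7)**2)/(-7)**2 = -3036781 - (-30)*(1/2)*(1/49)*(1 + 49) = -3036781 - (-30)*(1/2)*(1/49)*50 = -3036781 - (-30)*25/49 = -3036781 - 1*(-750/49) = -3036781 + 750/49 = -148801519/49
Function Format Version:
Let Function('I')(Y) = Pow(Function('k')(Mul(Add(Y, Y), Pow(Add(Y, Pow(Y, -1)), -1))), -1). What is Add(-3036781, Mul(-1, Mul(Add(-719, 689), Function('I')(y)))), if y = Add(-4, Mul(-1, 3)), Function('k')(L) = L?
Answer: Rational(-148801519, 49) ≈ -3.0368e+6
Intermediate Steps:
y = -7 (y = Add(-4, -3) = -7)
Function('I')(Y) = Mul(Rational(1, 2), Pow(Y, -1), Add(Y, Pow(Y, -1))) (Function('I')(Y) = Pow(Mul(Add(Y, Y), Pow(Add(Y, Pow(Y, -1)), -1)), -1) = Pow(Mul(Mul(2, Y), Pow(Add(Y, Pow(Y, -1)), -1)), -1) = Pow(Mul(2, Y, Pow(Add(Y, Pow(Y, -1)), -1)), -1) = Mul(Rational(1, 2), Pow(Y, -1), Add(Y, Pow(Y, -1))))
Add(-3036781, Mul(-1, Mul(Add(-719, 689), Function('I')(y)))) = Add(-3036781, Mul(-1, Mul(Add(-719, 689), Mul(Rational(1, 2), Pow(-7, -2), Add(1, Pow(-7, 2)))))) = Add(-3036781, Mul(-1, Mul(-30, Mul(Rational(1, 2), Rational(1, 49), Add(1, 49))))) = Add(-3036781, Mul(-1, Mul(-30, Mul(Rational(1, 2), Rational(1, 49), 50)))) = Add(-3036781, Mul(-1, Mul(-30, Rational(25, 49)))) = Add(-3036781, Mul(-1, Rational(-750, 49))) = Add(-3036781, Rational(750, 49)) = Rational(-148801519, 49)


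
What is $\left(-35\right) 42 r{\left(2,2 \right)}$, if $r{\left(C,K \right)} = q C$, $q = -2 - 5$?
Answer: $20580$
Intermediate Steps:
$q = -7$ ($q = -2 - 5 = -7$)
$r{\left(C,K \right)} = - 7 C$
$\left(-35\right) 42 r{\left(2,2 \right)} = \left(-35\right) 42 \left(\left(-7\right) 2\right) = \left(-1470\right) \left(-14\right) = 20580$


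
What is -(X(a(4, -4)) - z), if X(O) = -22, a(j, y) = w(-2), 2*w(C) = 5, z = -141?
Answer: -119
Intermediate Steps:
w(C) = 5/2 (w(C) = (1/2)*5 = 5/2)
a(j, y) = 5/2
-(X(a(4, -4)) - z) = -(-22 - 1*(-141)) = -(-22 + 141) = -1*119 = -119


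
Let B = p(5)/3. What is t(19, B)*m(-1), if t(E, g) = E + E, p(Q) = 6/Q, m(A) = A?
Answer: -38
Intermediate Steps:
B = 2/5 (B = (6/5)/3 = (6*(1/5))*(1/3) = (6/5)*(1/3) = 2/5 ≈ 0.40000)
t(E, g) = 2*E
t(19, B)*m(-1) = (2*19)*(-1) = 38*(-1) = -38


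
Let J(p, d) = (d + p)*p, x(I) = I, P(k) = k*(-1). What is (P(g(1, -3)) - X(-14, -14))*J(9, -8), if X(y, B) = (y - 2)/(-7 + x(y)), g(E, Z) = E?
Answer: -111/7 ≈ -15.857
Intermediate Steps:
P(k) = -k
J(p, d) = p*(d + p)
X(y, B) = (-2 + y)/(-7 + y) (X(y, B) = (y - 2)/(-7 + y) = (-2 + y)/(-7 + y))
(P(g(1, -3)) - X(-14, -14))*J(9, -8) = (-1*1 - (-2 - 14)/(-7 - 14))*(9*(-8 + 9)) = (-1 - (-16)/(-21))*(9*1) = (-1 - (-1)*(-16)/21)*9 = (-1 - 1*16/21)*9 = (-1 - 16/21)*9 = -37/21*9 = -111/7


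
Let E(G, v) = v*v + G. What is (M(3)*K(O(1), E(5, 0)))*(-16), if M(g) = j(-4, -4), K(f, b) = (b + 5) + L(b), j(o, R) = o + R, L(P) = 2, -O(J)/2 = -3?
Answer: 1536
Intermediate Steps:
O(J) = 6 (O(J) = -2*(-3) = 6)
j(o, R) = R + o
E(G, v) = G + v² (E(G, v) = v² + G = G + v²)
K(f, b) = 7 + b (K(f, b) = (b + 5) + 2 = (5 + b) + 2 = 7 + b)
M(g) = -8 (M(g) = -4 - 4 = -8)
(M(3)*K(O(1), E(5, 0)))*(-16) = -8*(7 + (5 + 0²))*(-16) = -8*(7 + (5 + 0))*(-16) = -8*(7 + 5)*(-16) = -8*12*(-16) = -96*(-16) = 1536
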